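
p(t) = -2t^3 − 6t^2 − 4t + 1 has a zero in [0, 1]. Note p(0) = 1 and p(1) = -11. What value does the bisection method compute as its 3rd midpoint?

0.125

t = 0.5 gives p = -2.75, negative; keep [0, 0.5]
t = 0.25 gives p = -0.40625, negative; keep [0, 0.25]
t = 0.125 gives p = 0.402344, positive; keep [0.125, 0.25]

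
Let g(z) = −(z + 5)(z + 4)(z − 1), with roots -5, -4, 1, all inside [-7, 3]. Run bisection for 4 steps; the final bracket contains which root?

midpoint -2: g = 18 > 0 → [-2, 3]
midpoint 0.5: g = 12.375 > 0 → [0.5, 3]
midpoint 1.75: g = -29.109375 < 0 → [0.5, 1.75]
midpoint 1.125: g = -3.9238 < 0 → [0.5, 1.125]

1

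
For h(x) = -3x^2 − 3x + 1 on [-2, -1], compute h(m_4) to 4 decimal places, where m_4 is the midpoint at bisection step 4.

-0.2305

x = -1.5 gives h = -1.25, negative; keep [-1.5, -1]
x = -1.25 gives h = 0.0625, positive; keep [-1.5, -1.25]
x = -1.375 gives h = -0.546875, negative; keep [-1.375, -1.25]
x = -1.3125 gives h = -0.2305, negative; keep [-1.3125, -1.25]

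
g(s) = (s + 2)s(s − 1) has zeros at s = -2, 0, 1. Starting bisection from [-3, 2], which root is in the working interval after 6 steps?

-2

m = -0.5, g(m) = 1.125 (+); new bracket [-3, -0.5]
m = -1.75, g(m) = 1.203125 (+); new bracket [-3, -1.75]
m = -2.375, g(m) = -3.005859 (−); new bracket [-2.375, -1.75]
m = -2.0625, g(m) = -0.3948 (−); new bracket [-2.0625, -1.75]
m = -1.90625, g(m) = 0.5194 (+); new bracket [-2.0625, -1.90625]
m = -1.984375, g(m) = 0.0925 (+); new bracket [-2.0625, -1.984375]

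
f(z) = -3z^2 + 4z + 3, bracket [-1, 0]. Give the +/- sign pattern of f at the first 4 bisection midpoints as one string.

+---

m = -0.5, f(m) = 0.25 (+); new bracket [-1, -0.5]
m = -0.75, f(m) = -1.6875 (−); new bracket [-0.75, -0.5]
m = -0.625, f(m) = -0.671875 (−); new bracket [-0.625, -0.5]
m = -0.5625, f(m) = -0.1992 (−); new bracket [-0.5625, -0.5]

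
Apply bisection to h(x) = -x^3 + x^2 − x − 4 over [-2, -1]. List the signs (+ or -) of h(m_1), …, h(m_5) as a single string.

++-++

x = -1.5 gives h = 3.125, positive; keep [-1.5, -1]
x = -1.25 gives h = 0.765625, positive; keep [-1.25, -1]
x = -1.125 gives h = -0.185547, negative; keep [-1.25, -1.125]
x = -1.1875 gives h = 0.2722, positive; keep [-1.1875, -1.125]
x = -1.15625 gives h = 0.039, positive; keep [-1.15625, -1.125]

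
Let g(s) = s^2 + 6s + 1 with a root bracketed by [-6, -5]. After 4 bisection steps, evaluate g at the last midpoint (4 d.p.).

-0.0898

m = -5.5, g(m) = -1.75 (−); new bracket [-6, -5.5]
m = -5.75, g(m) = -0.4375 (−); new bracket [-6, -5.75]
m = -5.875, g(m) = 0.265625 (+); new bracket [-5.875, -5.75]
m = -5.8125, g(m) = -0.0898 (−); new bracket [-5.875, -5.8125]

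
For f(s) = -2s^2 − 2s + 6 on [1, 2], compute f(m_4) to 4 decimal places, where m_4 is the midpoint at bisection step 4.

midpoint 1.5: f = -1.5 < 0 → [1, 1.5]
midpoint 1.25: f = 0.375 > 0 → [1.25, 1.5]
midpoint 1.375: f = -0.53125 < 0 → [1.25, 1.375]
midpoint 1.3125: f = -0.0703 < 0 → [1.25, 1.3125]

-0.0703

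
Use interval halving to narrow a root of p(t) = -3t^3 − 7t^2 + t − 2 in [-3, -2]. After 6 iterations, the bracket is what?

[-2.578125, -2.5625]

p(-2.5) = -1.375 < 0, so the root lies in [-3, -2.5]
p(-2.75) = 4.703125 > 0, so the root lies in [-2.75, -2.5]
p(-2.625) = 1.404297 > 0, so the root lies in [-2.625, -2.5]
p(-2.5625) = -0.0481 < 0, so the root lies in [-2.625, -2.5625]
p(-2.59375) = 0.6621 > 0, so the root lies in [-2.59375, -2.5625]
p(-2.578125) = 0.3031 > 0, so the root lies in [-2.578125, -2.5625]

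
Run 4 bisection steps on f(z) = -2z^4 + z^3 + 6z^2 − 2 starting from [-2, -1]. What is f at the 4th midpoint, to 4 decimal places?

f(-1.5) = -2 < 0, so the root lies in [-1.5, -1]
f(-1.25) = 0.539062 > 0, so the root lies in [-1.5, -1.25]
f(-1.375) = -0.404785 < 0, so the root lies in [-1.375, -1.25]
f(-1.3125) = 0.1399 > 0, so the root lies in [-1.375, -1.3125]

0.1399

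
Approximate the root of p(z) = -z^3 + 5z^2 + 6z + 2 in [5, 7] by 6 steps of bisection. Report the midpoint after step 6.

6.03125

m = 6, p(m) = 2 (+); new bracket [6, 7]
m = 6.5, p(m) = -22.375 (−); new bracket [6, 6.5]
m = 6.25, p(m) = -9.328125 (−); new bracket [6, 6.25]
m = 6.125, p(m) = -3.4551 (−); new bracket [6, 6.125]
m = 6.0625, p(m) = -0.676 (−); new bracket [6, 6.0625]
m = 6.03125, p(m) = 0.6748 (+); new bracket [6.03125, 6.0625]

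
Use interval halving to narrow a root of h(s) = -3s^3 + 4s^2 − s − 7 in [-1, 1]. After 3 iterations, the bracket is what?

[-1, -0.75]

midpoint 0: h = -7 < 0 → [-1, 0]
midpoint -0.5: h = -5.125 < 0 → [-1, -0.5]
midpoint -0.75: h = -2.734375 < 0 → [-1, -0.75]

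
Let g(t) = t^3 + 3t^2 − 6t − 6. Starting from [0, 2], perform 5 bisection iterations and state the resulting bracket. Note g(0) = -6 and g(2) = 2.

g(1) = -8 < 0, so the root lies in [1, 2]
g(1.5) = -4.875 < 0, so the root lies in [1.5, 2]
g(1.75) = -1.953125 < 0, so the root lies in [1.75, 2]
g(1.875) = -0.1113 < 0, so the root lies in [1.875, 2]
g(1.9375) = 0.9099 > 0, so the root lies in [1.875, 1.9375]

[1.875, 1.9375]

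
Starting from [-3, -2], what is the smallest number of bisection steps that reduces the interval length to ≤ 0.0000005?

21

Width after n steps is 1/2^n. Need 2^n ≥ 1/0.0000005 = 2000000.
2^20 = 1048576 < 2000000 ≤ 2^21 = 2097152, so n = 21.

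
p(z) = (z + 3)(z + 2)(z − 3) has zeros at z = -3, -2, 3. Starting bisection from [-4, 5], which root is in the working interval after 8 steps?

3

p(0.5) = -21.875 < 0, so the root lies in [0.5, 5]
p(2.75) = -6.828125 < 0, so the root lies in [2.75, 5]
p(3.875) = 35.341797 > 0, so the root lies in [2.75, 3.875]
p(3.3125) = 10.4797 > 0, so the root lies in [2.75, 3.3125]
p(3.03125) = 0.9483 > 0, so the root lies in [2.75, 3.03125]
p(2.890625) = -3.151 < 0, so the root lies in [2.890625, 3.03125]
p(2.9609375) = -1.1551 < 0, so the root lies in [2.9609375, 3.03125]
p(2.99609375) = -0.117 < 0, so the root lies in [2.99609375, 3.03125]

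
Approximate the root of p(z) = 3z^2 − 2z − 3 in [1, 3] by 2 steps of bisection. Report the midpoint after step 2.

p(2) = 5 > 0, so the root lies in [1, 2]
p(1.5) = 0.75 > 0, so the root lies in [1, 1.5]

1.5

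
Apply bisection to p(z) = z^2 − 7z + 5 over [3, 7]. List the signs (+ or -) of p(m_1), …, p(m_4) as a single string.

midpoint 5: p = -5 < 0 → [5, 7]
midpoint 6: p = -1 < 0 → [6, 7]
midpoint 6.5: p = 1.75 > 0 → [6, 6.5]
midpoint 6.25: p = 0.3125 > 0 → [6, 6.25]

--++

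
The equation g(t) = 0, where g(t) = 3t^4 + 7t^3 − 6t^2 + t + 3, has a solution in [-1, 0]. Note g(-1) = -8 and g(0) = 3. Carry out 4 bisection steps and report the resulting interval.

m = -0.5, g(m) = 0.3125 (+); new bracket [-1, -0.5]
m = -0.75, g(m) = -3.128906 (−); new bracket [-0.75, -0.5]
m = -0.625, g(m) = -1.219971 (−); new bracket [-0.625, -0.5]
m = -0.5625, g(m) = -0.4064 (−); new bracket [-0.5625, -0.5]

[-0.5625, -0.5]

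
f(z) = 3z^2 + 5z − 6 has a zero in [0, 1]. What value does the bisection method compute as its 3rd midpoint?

0.875

z = 0.5 gives f = -2.75, negative; keep [0.5, 1]
z = 0.75 gives f = -0.5625, negative; keep [0.75, 1]
z = 0.875 gives f = 0.671875, positive; keep [0.75, 0.875]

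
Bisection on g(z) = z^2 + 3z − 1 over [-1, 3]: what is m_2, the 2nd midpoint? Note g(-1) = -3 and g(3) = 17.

m = 1, g(m) = 3 (+); new bracket [-1, 1]
m = 0, g(m) = -1 (−); new bracket [0, 1]

0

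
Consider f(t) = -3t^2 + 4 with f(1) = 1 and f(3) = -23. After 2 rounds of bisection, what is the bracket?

[1, 1.5]

f(2) = -8 < 0, so the root lies in [1, 2]
f(1.5) = -2.75 < 0, so the root lies in [1, 1.5]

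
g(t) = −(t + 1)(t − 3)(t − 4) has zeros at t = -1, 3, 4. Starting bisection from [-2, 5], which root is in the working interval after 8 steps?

g(1.5) = -9.375 < 0, so the root lies in [-2, 1.5]
g(-0.25) = -10.359375 < 0, so the root lies in [-2, -0.25]
g(-1.125) = 2.642578 > 0, so the root lies in [-1.125, -0.25]
g(-0.6875) = -5.4016 < 0, so the root lies in [-1.125, -0.6875]
g(-0.90625) = -1.7967 < 0, so the root lies in [-1.125, -0.90625]
g(-1.015625) = 0.3147 > 0, so the root lies in [-1.015625, -0.90625]
g(-0.9609375) = -0.7676 < 0, so the root lies in [-1.015625, -0.9609375]
g(-0.98828125) = -0.2331 < 0, so the root lies in [-1.015625, -0.98828125]

-1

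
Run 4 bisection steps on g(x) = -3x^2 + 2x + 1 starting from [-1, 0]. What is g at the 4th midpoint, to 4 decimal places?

midpoint -0.5: g = -0.75 < 0 → [-0.5, 0]
midpoint -0.25: g = 0.3125 > 0 → [-0.5, -0.25]
midpoint -0.375: g = -0.171875 < 0 → [-0.375, -0.25]
midpoint -0.3125: g = 0.082 > 0 → [-0.375, -0.3125]

0.0820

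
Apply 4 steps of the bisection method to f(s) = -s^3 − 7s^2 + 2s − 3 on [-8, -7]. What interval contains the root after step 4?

f(-7.5) = 10.125 > 0, so the root lies in [-7.5, -7]
f(-7.25) = -4.359375 < 0, so the root lies in [-7.5, -7.25]
f(-7.375) = 2.646484 > 0, so the root lies in [-7.375, -7.25]
f(-7.3125) = -0.9148 < 0, so the root lies in [-7.375, -7.3125]

[-7.375, -7.3125]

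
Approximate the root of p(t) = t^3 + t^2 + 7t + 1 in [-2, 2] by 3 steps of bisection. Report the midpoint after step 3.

m = 0, p(m) = 1 (+); new bracket [-2, 0]
m = -1, p(m) = -6 (−); new bracket [-1, 0]
m = -0.5, p(m) = -2.375 (−); new bracket [-0.5, 0]

-0.5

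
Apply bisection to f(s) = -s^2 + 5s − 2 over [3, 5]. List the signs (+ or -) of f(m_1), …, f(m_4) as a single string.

++--

m = 4, f(m) = 2 (+); new bracket [4, 5]
m = 4.5, f(m) = 0.25 (+); new bracket [4.5, 5]
m = 4.75, f(m) = -0.8125 (−); new bracket [4.5, 4.75]
m = 4.625, f(m) = -0.2656 (−); new bracket [4.5, 4.625]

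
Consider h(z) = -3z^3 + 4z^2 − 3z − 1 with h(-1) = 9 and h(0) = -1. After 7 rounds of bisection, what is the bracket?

[-0.2421875, -0.234375]

z = -0.5 gives h = 1.875, positive; keep [-0.5, 0]
z = -0.25 gives h = 0.046875, positive; keep [-0.25, 0]
z = -0.125 gives h = -0.556641, negative; keep [-0.25, -0.125]
z = -0.1875 gives h = -0.2771, negative; keep [-0.25, -0.1875]
z = -0.21875 gives h = -0.1209, negative; keep [-0.25, -0.21875]
z = -0.234375 gives h = -0.0385, negative; keep [-0.25, -0.234375]
z = -0.2421875 gives h = 0.0038, positive; keep [-0.2421875, -0.234375]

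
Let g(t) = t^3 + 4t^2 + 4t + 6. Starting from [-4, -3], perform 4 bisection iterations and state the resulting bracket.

[-3.375, -3.3125]

m = -3.5, g(m) = -1.875 (−); new bracket [-3.5, -3]
m = -3.25, g(m) = 0.921875 (+); new bracket [-3.5, -3.25]
m = -3.375, g(m) = -0.380859 (−); new bracket [-3.375, -3.25]
m = -3.3125, g(m) = 0.2937 (+); new bracket [-3.375, -3.3125]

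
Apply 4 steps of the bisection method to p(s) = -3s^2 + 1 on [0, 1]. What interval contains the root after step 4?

p(0.5) = 0.25 > 0, so the root lies in [0.5, 1]
p(0.75) = -0.6875 < 0, so the root lies in [0.5, 0.75]
p(0.625) = -0.171875 < 0, so the root lies in [0.5, 0.625]
p(0.5625) = 0.0508 > 0, so the root lies in [0.5625, 0.625]

[0.5625, 0.625]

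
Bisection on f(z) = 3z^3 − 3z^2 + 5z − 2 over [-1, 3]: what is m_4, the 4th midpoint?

z = 1 gives f = 3, positive; keep [-1, 1]
z = 0 gives f = -2, negative; keep [0, 1]
z = 0.5 gives f = 0.125, positive; keep [0, 0.5]
z = 0.25 gives f = -0.8906, negative; keep [0.25, 0.5]

0.25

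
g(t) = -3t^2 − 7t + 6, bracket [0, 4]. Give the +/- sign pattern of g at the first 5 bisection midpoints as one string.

--+-+

m = 2, g(m) = -20 (−); new bracket [0, 2]
m = 1, g(m) = -4 (−); new bracket [0, 1]
m = 0.5, g(m) = 1.75 (+); new bracket [0.5, 1]
m = 0.75, g(m) = -0.9375 (−); new bracket [0.5, 0.75]
m = 0.625, g(m) = 0.4531 (+); new bracket [0.625, 0.75]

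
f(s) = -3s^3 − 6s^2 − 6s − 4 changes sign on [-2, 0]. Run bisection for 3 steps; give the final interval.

m = -1, f(m) = -1 (−); new bracket [-2, -1]
m = -1.5, f(m) = 1.625 (+); new bracket [-1.5, -1]
m = -1.25, f(m) = -0.015625 (−); new bracket [-1.5, -1.25]

[-1.5, -1.25]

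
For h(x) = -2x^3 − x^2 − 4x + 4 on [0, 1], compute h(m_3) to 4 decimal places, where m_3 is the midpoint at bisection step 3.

0.6211

m = 0.5, h(m) = 1.5 (+); new bracket [0.5, 1]
m = 0.75, h(m) = -0.40625 (−); new bracket [0.5, 0.75]
m = 0.625, h(m) = 0.621094 (+); new bracket [0.625, 0.75]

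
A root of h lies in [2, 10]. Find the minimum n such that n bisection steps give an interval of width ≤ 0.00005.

Width after n steps is 8/2^n. Need 2^n ≥ 8/0.00005 = 160000.
2^17 = 131072 < 160000 ≤ 2^18 = 262144, so n = 18.

18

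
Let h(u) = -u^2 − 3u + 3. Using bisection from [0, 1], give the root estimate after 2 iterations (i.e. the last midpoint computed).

m = 0.5, h(m) = 1.25 (+); new bracket [0.5, 1]
m = 0.75, h(m) = 0.1875 (+); new bracket [0.75, 1]

0.75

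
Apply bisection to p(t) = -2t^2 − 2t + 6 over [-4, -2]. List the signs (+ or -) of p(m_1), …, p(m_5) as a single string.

--+--

p(-3) = -6 < 0, so the root lies in [-3, -2]
p(-2.5) = -1.5 < 0, so the root lies in [-2.5, -2]
p(-2.25) = 0.375 > 0, so the root lies in [-2.5, -2.25]
p(-2.375) = -0.5312 < 0, so the root lies in [-2.375, -2.25]
p(-2.3125) = -0.0703 < 0, so the root lies in [-2.3125, -2.25]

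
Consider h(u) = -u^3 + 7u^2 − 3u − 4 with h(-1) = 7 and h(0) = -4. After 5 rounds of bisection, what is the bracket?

[-0.5625, -0.53125]

midpoint -0.5: h = -0.625 < 0 → [-1, -0.5]
midpoint -0.75: h = 2.609375 > 0 → [-0.75, -0.5]
midpoint -0.625: h = 0.853516 > 0 → [-0.625, -0.5]
midpoint -0.5625: h = 0.0803 > 0 → [-0.5625, -0.5]
midpoint -0.53125: h = -0.2807 < 0 → [-0.5625, -0.53125]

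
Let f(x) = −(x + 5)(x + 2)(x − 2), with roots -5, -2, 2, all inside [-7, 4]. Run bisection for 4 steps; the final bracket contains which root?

x = -1.5 gives f = 6.125, positive; keep [-1.5, 4]
x = 1.25 gives f = 15.234375, positive; keep [1.25, 4]
x = 2.625 gives f = -22.041016, negative; keep [1.25, 2.625]
x = 1.9375 gives f = 1.7073, positive; keep [1.9375, 2.625]

2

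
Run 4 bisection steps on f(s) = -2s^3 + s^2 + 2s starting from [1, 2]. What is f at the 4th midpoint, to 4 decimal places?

-0.1743

m = 1.5, f(m) = -1.5 (−); new bracket [1, 1.5]
m = 1.25, f(m) = 0.15625 (+); new bracket [1.25, 1.5]
m = 1.375, f(m) = -0.558594 (−); new bracket [1.25, 1.375]
m = 1.3125, f(m) = -0.1743 (−); new bracket [1.25, 1.3125]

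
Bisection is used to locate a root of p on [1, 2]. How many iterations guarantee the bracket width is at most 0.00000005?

Width after n steps is 1/2^n. Need 2^n ≥ 1/0.00000005 = 20000000.
2^24 = 16777216 < 20000000 ≤ 2^25 = 33554432, so n = 25.

25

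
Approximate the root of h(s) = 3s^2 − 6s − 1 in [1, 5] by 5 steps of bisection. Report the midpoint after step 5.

2.125

m = 3, h(m) = 8 (+); new bracket [1, 3]
m = 2, h(m) = -1 (−); new bracket [2, 3]
m = 2.5, h(m) = 2.75 (+); new bracket [2, 2.5]
m = 2.25, h(m) = 0.6875 (+); new bracket [2, 2.25]
m = 2.125, h(m) = -0.2031 (−); new bracket [2.125, 2.25]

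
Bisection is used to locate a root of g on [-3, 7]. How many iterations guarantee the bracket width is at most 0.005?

Width after n steps is 10/2^n. Need 2^n ≥ 10/0.005 = 2000.
2^10 = 1024 < 2000 ≤ 2^11 = 2048, so n = 11.

11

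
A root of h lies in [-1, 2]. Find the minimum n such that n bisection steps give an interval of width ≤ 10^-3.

Width after n steps is 3/2^n. Need 2^n ≥ 3/10^-3 = 3000.
2^11 = 2048 < 3000 ≤ 2^12 = 4096, so n = 12.

12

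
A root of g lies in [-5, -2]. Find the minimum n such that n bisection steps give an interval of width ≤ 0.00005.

Width after n steps is 3/2^n. Need 2^n ≥ 3/0.00005 = 60000.
2^15 = 32768 < 60000 ≤ 2^16 = 65536, so n = 16.

16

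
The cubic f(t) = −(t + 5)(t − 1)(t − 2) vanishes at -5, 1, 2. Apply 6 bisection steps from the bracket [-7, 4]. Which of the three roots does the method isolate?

t = -1.5 gives f = -30.625, negative; keep [-7, -1.5]
t = -4.25 gives f = -24.609375, negative; keep [-7, -4.25]
t = -5.625 gives f = 31.572266, positive; keep [-5.625, -4.25]
t = -4.9375 gives f = -2.5745, negative; keep [-5.625, -4.9375]
t = -5.28125 gives f = 12.8631, positive; keep [-5.28125, -4.9375]
t = -5.109375 gives f = 4.7506, positive; keep [-5.109375, -4.9375]

-5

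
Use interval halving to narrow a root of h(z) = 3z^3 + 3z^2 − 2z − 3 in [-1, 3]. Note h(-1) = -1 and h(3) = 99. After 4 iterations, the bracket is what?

[0.75, 1]

m = 1, h(m) = 1 (+); new bracket [-1, 1]
m = 0, h(m) = -3 (−); new bracket [0, 1]
m = 0.5, h(m) = -2.875 (−); new bracket [0.5, 1]
m = 0.75, h(m) = -1.5469 (−); new bracket [0.75, 1]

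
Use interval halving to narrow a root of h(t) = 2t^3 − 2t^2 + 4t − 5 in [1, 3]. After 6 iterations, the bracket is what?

[1.125, 1.15625]

m = 2, h(m) = 11 (+); new bracket [1, 2]
m = 1.5, h(m) = 3.25 (+); new bracket [1, 1.5]
m = 1.25, h(m) = 0.78125 (+); new bracket [1, 1.25]
m = 1.125, h(m) = -0.1836 (−); new bracket [1.125, 1.25]
m = 1.1875, h(m) = 0.2788 (+); new bracket [1.125, 1.1875]
m = 1.15625, h(m) = 0.0428 (+); new bracket [1.125, 1.15625]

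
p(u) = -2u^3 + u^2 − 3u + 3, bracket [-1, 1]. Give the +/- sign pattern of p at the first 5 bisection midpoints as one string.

+++-+

u = 0 gives p = 3, positive; keep [0, 1]
u = 0.5 gives p = 1.5, positive; keep [0.5, 1]
u = 0.75 gives p = 0.46875, positive; keep [0.75, 1]
u = 0.875 gives p = -0.1992, negative; keep [0.75, 0.875]
u = 0.8125 gives p = 0.1499, positive; keep [0.8125, 0.875]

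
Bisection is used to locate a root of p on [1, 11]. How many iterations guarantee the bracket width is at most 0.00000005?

Width after n steps is 10/2^n. Need 2^n ≥ 10/0.00000005 = 200000000.
2^27 = 134217728 < 200000000 ≤ 2^28 = 268435456, so n = 28.

28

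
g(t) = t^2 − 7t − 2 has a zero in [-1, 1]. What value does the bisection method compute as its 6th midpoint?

midpoint 0: g = -2 < 0 → [-1, 0]
midpoint -0.5: g = 1.75 > 0 → [-0.5, 0]
midpoint -0.25: g = -0.1875 < 0 → [-0.5, -0.25]
midpoint -0.375: g = 0.7656 > 0 → [-0.375, -0.25]
midpoint -0.3125: g = 0.2852 > 0 → [-0.3125, -0.25]
midpoint -0.28125: g = 0.0479 > 0 → [-0.28125, -0.25]

-0.28125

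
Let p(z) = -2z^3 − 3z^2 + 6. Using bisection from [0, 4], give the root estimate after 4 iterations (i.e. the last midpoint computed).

z = 2 gives p = -22, negative; keep [0, 2]
z = 1 gives p = 1, positive; keep [1, 2]
z = 1.5 gives p = -7.5, negative; keep [1, 1.5]
z = 1.25 gives p = -2.5938, negative; keep [1, 1.25]

1.25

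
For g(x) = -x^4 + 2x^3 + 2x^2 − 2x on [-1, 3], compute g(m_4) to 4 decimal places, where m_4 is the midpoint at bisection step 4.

2.7773

midpoint 1: g = 1 > 0 → [1, 3]
midpoint 2: g = 4 > 0 → [2, 3]
midpoint 2.5: g = -0.3125 < 0 → [2, 2.5]
midpoint 2.25: g = 2.7773 > 0 → [2.25, 2.5]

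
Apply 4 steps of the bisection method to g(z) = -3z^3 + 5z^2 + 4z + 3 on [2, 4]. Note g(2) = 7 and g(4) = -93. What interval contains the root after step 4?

midpoint 3: g = -21 < 0 → [2, 3]
midpoint 2.5: g = -2.625 < 0 → [2, 2.5]
midpoint 2.25: g = 3.140625 > 0 → [2.25, 2.5]
midpoint 2.375: g = 0.5137 > 0 → [2.375, 2.5]

[2.375, 2.5]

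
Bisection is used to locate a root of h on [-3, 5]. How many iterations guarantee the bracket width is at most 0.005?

Width after n steps is 8/2^n. Need 2^n ≥ 8/0.005 = 1600.
2^10 = 1024 < 1600 ≤ 2^11 = 2048, so n = 11.

11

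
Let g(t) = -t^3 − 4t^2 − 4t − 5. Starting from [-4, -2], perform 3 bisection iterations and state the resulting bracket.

[-3.25, -3]

midpoint -3: g = -2 < 0 → [-4, -3]
midpoint -3.5: g = 2.875 > 0 → [-3.5, -3]
midpoint -3.25: g = 0.078125 > 0 → [-3.25, -3]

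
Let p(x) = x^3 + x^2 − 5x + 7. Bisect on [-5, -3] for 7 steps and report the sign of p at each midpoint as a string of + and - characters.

---+++-

m = -4, p(m) = -21 (−); new bracket [-4, -3]
m = -3.5, p(m) = -6.125 (−); new bracket [-3.5, -3]
m = -3.25, p(m) = -0.515625 (−); new bracket [-3.25, -3]
m = -3.125, p(m) = 1.873 (+); new bracket [-3.25, -3.125]
m = -3.1875, p(m) = 0.7122 (+); new bracket [-3.25, -3.1875]
m = -3.21875, p(m) = 0.1067 (+); new bracket [-3.25, -3.21875]
m = -3.234375, p(m) = -0.2023 (−); new bracket [-3.234375, -3.21875]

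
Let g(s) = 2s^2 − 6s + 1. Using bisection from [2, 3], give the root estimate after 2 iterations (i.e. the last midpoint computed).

2.75

g(2.5) = -1.5 < 0, so the root lies in [2.5, 3]
g(2.75) = -0.375 < 0, so the root lies in [2.75, 3]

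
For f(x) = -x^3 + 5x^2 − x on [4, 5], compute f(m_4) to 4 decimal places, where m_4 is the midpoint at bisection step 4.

-0.4700

m = 4.5, f(m) = 5.625 (+); new bracket [4.5, 5]
m = 4.75, f(m) = 0.890625 (+); new bracket [4.75, 5]
m = 4.875, f(m) = -1.904297 (−); new bracket [4.75, 4.875]
m = 4.8125, f(m) = -0.47 (−); new bracket [4.75, 4.8125]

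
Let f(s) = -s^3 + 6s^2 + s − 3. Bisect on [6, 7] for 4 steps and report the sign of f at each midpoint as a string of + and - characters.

m = 6.5, f(m) = -17.625 (−); new bracket [6, 6.5]
m = 6.25, f(m) = -6.515625 (−); new bracket [6, 6.25]
m = 6.125, f(m) = -1.564453 (−); new bracket [6, 6.125]
m = 6.0625, f(m) = 0.7654 (+); new bracket [6.0625, 6.125]

---+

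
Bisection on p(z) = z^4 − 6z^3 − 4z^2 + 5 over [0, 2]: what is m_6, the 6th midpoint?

0.78125

m = 1, p(m) = -4 (−); new bracket [0, 1]
m = 0.5, p(m) = 3.3125 (+); new bracket [0.5, 1]
m = 0.75, p(m) = 0.535156 (+); new bracket [0.75, 1]
m = 0.875, p(m) = -1.4958 (−); new bracket [0.75, 0.875]
m = 0.8125, p(m) = -0.4231 (−); new bracket [0.75, 0.8125]
m = 0.78125, p(m) = 0.0701 (+); new bracket [0.78125, 0.8125]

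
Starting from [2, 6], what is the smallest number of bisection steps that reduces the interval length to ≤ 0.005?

10

Width after n steps is 4/2^n. Need 2^n ≥ 4/0.005 = 800.
2^9 = 512 < 800 ≤ 2^10 = 1024, so n = 10.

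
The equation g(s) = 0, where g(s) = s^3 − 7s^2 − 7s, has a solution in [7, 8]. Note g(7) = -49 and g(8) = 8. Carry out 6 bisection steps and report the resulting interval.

midpoint 7.5: g = -24.375 < 0 → [7.5, 8]
midpoint 7.75: g = -9.203125 < 0 → [7.75, 8]
midpoint 7.875: g = -0.861328 < 0 → [7.875, 8]
midpoint 7.9375: g = 3.5037 > 0 → [7.875, 7.9375]
midpoint 7.90625: g = 1.3048 > 0 → [7.875, 7.90625]
midpoint 7.890625: g = 0.2177 > 0 → [7.875, 7.890625]

[7.875, 7.890625]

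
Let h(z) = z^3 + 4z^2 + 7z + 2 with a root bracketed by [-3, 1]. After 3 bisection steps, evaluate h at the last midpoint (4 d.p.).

m = -1, h(m) = -2 (−); new bracket [-1, 1]
m = 0, h(m) = 2 (+); new bracket [-1, 0]
m = -0.5, h(m) = -0.625 (−); new bracket [-0.5, 0]

-0.6250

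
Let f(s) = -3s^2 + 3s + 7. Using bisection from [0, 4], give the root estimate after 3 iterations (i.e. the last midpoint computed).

f(2) = 1 > 0, so the root lies in [2, 4]
f(3) = -11 < 0, so the root lies in [2, 3]
f(2.5) = -4.25 < 0, so the root lies in [2, 2.5]

2.5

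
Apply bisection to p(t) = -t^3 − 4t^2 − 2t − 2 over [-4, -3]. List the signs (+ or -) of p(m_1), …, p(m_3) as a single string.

-++

midpoint -3.5: p = -1.125 < 0 → [-4, -3.5]
midpoint -3.75: p = 1.984375 > 0 → [-3.75, -3.5]
midpoint -3.625: p = 0.322266 > 0 → [-3.625, -3.5]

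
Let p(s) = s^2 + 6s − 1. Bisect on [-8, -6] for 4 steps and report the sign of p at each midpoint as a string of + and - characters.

+++-

s = -7 gives p = 6, positive; keep [-7, -6]
s = -6.5 gives p = 2.25, positive; keep [-6.5, -6]
s = -6.25 gives p = 0.5625, positive; keep [-6.25, -6]
s = -6.125 gives p = -0.2344, negative; keep [-6.25, -6.125]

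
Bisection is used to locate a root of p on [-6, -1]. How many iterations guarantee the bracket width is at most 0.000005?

Width after n steps is 5/2^n. Need 2^n ≥ 5/0.000005 = 1000000.
2^19 = 524288 < 1000000 ≤ 2^20 = 1048576, so n = 20.

20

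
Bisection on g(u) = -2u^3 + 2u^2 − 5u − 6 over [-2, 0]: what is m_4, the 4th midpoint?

g(-1) = 3 > 0, so the root lies in [-1, 0]
g(-0.5) = -2.75 < 0, so the root lies in [-1, -0.5]
g(-0.75) = -0.28125 < 0, so the root lies in [-1, -0.75]
g(-0.875) = 1.2461 > 0, so the root lies in [-0.875, -0.75]

-0.875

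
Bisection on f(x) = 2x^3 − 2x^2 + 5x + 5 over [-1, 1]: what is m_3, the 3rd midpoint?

-0.75

x = 0 gives f = 5, positive; keep [-1, 0]
x = -0.5 gives f = 1.75, positive; keep [-1, -0.5]
x = -0.75 gives f = -0.71875, negative; keep [-0.75, -0.5]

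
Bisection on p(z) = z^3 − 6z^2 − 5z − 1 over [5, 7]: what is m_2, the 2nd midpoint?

midpoint 6: p = -31 < 0 → [6, 7]
midpoint 6.5: p = -12.375 < 0 → [6.5, 7]

6.5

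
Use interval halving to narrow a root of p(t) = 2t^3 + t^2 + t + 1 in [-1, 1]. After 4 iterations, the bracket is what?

[-0.75, -0.625]

midpoint 0: p = 1 > 0 → [-1, 0]
midpoint -0.5: p = 0.5 > 0 → [-1, -0.5]
midpoint -0.75: p = -0.03125 < 0 → [-0.75, -0.5]
midpoint -0.625: p = 0.2773 > 0 → [-0.75, -0.625]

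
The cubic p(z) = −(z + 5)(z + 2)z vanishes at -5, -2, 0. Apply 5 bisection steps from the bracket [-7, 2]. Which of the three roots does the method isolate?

-5

midpoint -2.5: p = -3.125 < 0 → [-7, -2.5]
midpoint -4.75: p = -3.265625 < 0 → [-7, -4.75]
midpoint -5.875: p = 19.919922 > 0 → [-5.875, -4.75]
midpoint -5.3125: p = 5.4993 > 0 → [-5.3125, -4.75]
midpoint -5.03125: p = 0.4766 > 0 → [-5.03125, -4.75]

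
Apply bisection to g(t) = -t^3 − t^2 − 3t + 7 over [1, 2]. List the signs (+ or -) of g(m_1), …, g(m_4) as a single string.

--++

g(1.5) = -3.125 < 0, so the root lies in [1, 1.5]
g(1.25) = -0.265625 < 0, so the root lies in [1, 1.25]
g(1.125) = 0.935547 > 0, so the root lies in [1.125, 1.25]
g(1.1875) = 0.3528 > 0, so the root lies in [1.1875, 1.25]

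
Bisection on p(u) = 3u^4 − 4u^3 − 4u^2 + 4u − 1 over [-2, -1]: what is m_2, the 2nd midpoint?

-1.25

u = -1.5 gives p = 12.6875, positive; keep [-1.5, -1]
u = -1.25 gives p = 2.886719, positive; keep [-1.25, -1]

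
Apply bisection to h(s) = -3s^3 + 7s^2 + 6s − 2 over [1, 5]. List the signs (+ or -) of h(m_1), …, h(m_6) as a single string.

m = 3, h(m) = -2 (−); new bracket [1, 3]
m = 2, h(m) = 14 (+); new bracket [2, 3]
m = 2.5, h(m) = 9.875 (+); new bracket [2.5, 3]
m = 2.75, h(m) = 5.0469 (+); new bracket [2.75, 3]
m = 2.875, h(m) = 1.8184 (+); new bracket [2.875, 3]
m = 2.9375, h(m) = -0.0149 (−); new bracket [2.875, 2.9375]

-++++-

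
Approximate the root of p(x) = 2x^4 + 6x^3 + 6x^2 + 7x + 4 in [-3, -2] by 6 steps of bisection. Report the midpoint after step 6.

x = -2.5 gives p = 8.375, positive; keep [-2.5, -2]
x = -2.25 gives p = 1.539062, positive; keep [-2.25, -2]
x = -2.125 gives p = -0.57373, negative; keep [-2.25, -2.125]
x = -2.1875 gives p = 0.3887, positive; keep [-2.1875, -2.125]
x = -2.15625 gives p = -0.115, negative; keep [-2.1875, -2.15625]
x = -2.171875 gives p = 0.1311, positive; keep [-2.171875, -2.15625]

-2.171875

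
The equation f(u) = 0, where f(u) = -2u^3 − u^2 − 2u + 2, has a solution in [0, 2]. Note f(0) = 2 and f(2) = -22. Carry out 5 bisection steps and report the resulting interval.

f(1) = -3 < 0, so the root lies in [0, 1]
f(0.5) = 0.5 > 0, so the root lies in [0.5, 1]
f(0.75) = -0.90625 < 0, so the root lies in [0.5, 0.75]
f(0.625) = -0.1289 < 0, so the root lies in [0.5, 0.625]
f(0.5625) = 0.2026 > 0, so the root lies in [0.5625, 0.625]

[0.5625, 0.625]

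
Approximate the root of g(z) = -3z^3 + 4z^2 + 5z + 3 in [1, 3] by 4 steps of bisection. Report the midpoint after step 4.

2.375

z = 2 gives g = 5, positive; keep [2, 3]
z = 2.5 gives g = -6.375, negative; keep [2, 2.5]
z = 2.25 gives g = 0.328125, positive; keep [2.25, 2.5]
z = 2.375 gives g = -2.752, negative; keep [2.25, 2.375]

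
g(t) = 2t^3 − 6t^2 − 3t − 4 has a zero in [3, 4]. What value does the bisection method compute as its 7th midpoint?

midpoint 3.5: g = -2.25 < 0 → [3.5, 4]
midpoint 3.75: g = 5.84375 > 0 → [3.5, 3.75]
midpoint 3.625: g = 1.550781 > 0 → [3.5, 3.625]
midpoint 3.5625: g = -0.4097 < 0 → [3.5625, 3.625]
midpoint 3.59375: g = 0.5554 > 0 → [3.5625, 3.59375]
midpoint 3.578125: g = 0.0691 > 0 → [3.5625, 3.578125]
midpoint 3.5703125: g = -0.1712 < 0 → [3.5703125, 3.578125]

3.5703125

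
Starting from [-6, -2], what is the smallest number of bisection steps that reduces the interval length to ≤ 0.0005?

13

Width after n steps is 4/2^n. Need 2^n ≥ 4/0.0005 = 8000.
2^12 = 4096 < 8000 ≤ 2^13 = 8192, so n = 13.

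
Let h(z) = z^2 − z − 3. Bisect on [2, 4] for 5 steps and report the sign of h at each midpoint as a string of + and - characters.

++-++

midpoint 3: h = 3 > 0 → [2, 3]
midpoint 2.5: h = 0.75 > 0 → [2, 2.5]
midpoint 2.25: h = -0.1875 < 0 → [2.25, 2.5]
midpoint 2.375: h = 0.2656 > 0 → [2.25, 2.375]
midpoint 2.3125: h = 0.0352 > 0 → [2.25, 2.3125]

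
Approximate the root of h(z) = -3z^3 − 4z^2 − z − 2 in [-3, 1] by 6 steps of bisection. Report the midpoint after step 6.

-1.4375

m = -1, h(m) = -2 (−); new bracket [-3, -1]
m = -2, h(m) = 8 (+); new bracket [-2, -1]
m = -1.5, h(m) = 0.625 (+); new bracket [-1.5, -1]
m = -1.25, h(m) = -1.1406 (−); new bracket [-1.5, -1.25]
m = -1.375, h(m) = -0.3887 (−); new bracket [-1.5, -1.375]
m = -1.4375, h(m) = 0.0833 (+); new bracket [-1.4375, -1.375]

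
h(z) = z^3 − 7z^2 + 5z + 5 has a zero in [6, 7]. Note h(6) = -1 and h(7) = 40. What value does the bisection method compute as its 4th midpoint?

h(6.5) = 16.375 > 0, so the root lies in [6, 6.5]
h(6.25) = 6.953125 > 0, so the root lies in [6, 6.25]
h(6.125) = 2.798828 > 0, so the root lies in [6, 6.125]
h(6.0625) = 0.8557 > 0, so the root lies in [6, 6.0625]

6.0625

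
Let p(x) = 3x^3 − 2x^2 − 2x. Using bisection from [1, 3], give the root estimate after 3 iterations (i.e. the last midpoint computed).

midpoint 2: p = 12 > 0 → [1, 2]
midpoint 1.5: p = 2.625 > 0 → [1, 1.5]
midpoint 1.25: p = 0.234375 > 0 → [1, 1.25]

1.25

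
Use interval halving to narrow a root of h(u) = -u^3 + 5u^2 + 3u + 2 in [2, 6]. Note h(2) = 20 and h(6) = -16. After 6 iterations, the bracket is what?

[5.5625, 5.625]

midpoint 4: h = 30 > 0 → [4, 6]
midpoint 5: h = 17 > 0 → [5, 6]
midpoint 5.5: h = 3.375 > 0 → [5.5, 6]
midpoint 5.75: h = -5.5469 < 0 → [5.5, 5.75]
midpoint 5.625: h = -0.9004 < 0 → [5.5, 5.625]
midpoint 5.5625: h = 1.283 > 0 → [5.5625, 5.625]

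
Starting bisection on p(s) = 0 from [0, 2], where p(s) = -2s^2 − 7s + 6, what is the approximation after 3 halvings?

0.75

midpoint 1: p = -3 < 0 → [0, 1]
midpoint 0.5: p = 2 > 0 → [0.5, 1]
midpoint 0.75: p = -0.375 < 0 → [0.5, 0.75]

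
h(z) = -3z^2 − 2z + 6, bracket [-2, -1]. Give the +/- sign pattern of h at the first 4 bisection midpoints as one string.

++--

midpoint -1.5: h = 2.25 > 0 → [-2, -1.5]
midpoint -1.75: h = 0.3125 > 0 → [-2, -1.75]
midpoint -1.875: h = -0.796875 < 0 → [-1.875, -1.75]
midpoint -1.8125: h = -0.2305 < 0 → [-1.8125, -1.75]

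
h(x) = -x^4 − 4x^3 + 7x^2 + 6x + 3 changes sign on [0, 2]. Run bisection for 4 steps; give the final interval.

x = 1 gives h = 11, positive; keep [1, 2]
x = 1.5 gives h = 9.1875, positive; keep [1.5, 2]
x = 1.75 gives h = 4.121094, positive; keep [1.75, 2]
x = 1.875 gives h = 0.1326, positive; keep [1.875, 2]

[1.875, 2]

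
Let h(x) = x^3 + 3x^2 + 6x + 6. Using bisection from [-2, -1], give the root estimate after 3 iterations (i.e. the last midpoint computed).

midpoint -1.5: h = 0.375 > 0 → [-2, -1.5]
midpoint -1.75: h = -0.671875 < 0 → [-1.75, -1.5]
midpoint -1.625: h = -0.119141 < 0 → [-1.625, -1.5]

-1.625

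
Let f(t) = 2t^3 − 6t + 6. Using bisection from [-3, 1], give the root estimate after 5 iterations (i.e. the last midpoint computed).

-2.125

t = -1 gives f = 10, positive; keep [-3, -1]
t = -2 gives f = 2, positive; keep [-3, -2]
t = -2.5 gives f = -10.25, negative; keep [-2.5, -2]
t = -2.25 gives f = -3.2812, negative; keep [-2.25, -2]
t = -2.125 gives f = -0.4414, negative; keep [-2.125, -2]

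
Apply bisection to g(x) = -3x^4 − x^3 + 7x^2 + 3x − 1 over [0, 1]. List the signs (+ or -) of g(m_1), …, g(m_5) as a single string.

m = 0.5, g(m) = 1.9375 (+); new bracket [0, 0.5]
m = 0.25, g(m) = 0.160156 (+); new bracket [0, 0.25]
m = 0.125, g(m) = -0.518311 (−); new bracket [0.125, 0.25]
m = 0.1875, g(m) = -0.2017 (−); new bracket [0.1875, 0.25]
m = 0.21875, g(m) = -0.0261 (−); new bracket [0.21875, 0.25]

++---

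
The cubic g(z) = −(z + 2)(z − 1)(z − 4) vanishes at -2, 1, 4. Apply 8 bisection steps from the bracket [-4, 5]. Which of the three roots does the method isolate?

-2

z = 0.5 gives g = -4.375, negative; keep [-4, 0.5]
z = -1.75 gives g = -3.953125, negative; keep [-4, -1.75]
z = -2.875 gives g = 23.310547, positive; keep [-2.875, -1.75]
z = -2.3125 gives g = 6.5344, positive; keep [-2.3125, -1.75]
z = -2.03125 gives g = 0.5713, positive; keep [-2.03125, -1.75]
z = -1.890625 gives g = -1.8624, negative; keep [-2.03125, -1.890625]
z = -1.9609375 gives g = -0.6895, negative; keep [-2.03125, -1.9609375]
z = -1.99609375 gives g = -0.0702, negative; keep [-2.03125, -1.99609375]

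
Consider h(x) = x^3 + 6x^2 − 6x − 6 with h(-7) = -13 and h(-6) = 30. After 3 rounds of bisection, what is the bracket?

[-6.875, -6.75]

x = -6.5 gives h = 11.875, positive; keep [-7, -6.5]
x = -6.75 gives h = 0.328125, positive; keep [-7, -6.75]
x = -6.875 gives h = -6.107422, negative; keep [-6.875, -6.75]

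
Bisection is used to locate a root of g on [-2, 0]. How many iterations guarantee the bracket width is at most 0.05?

Width after n steps is 2/2^n. Need 2^n ≥ 2/0.05 = 40.
2^5 = 32 < 40 ≤ 2^6 = 64, so n = 6.

6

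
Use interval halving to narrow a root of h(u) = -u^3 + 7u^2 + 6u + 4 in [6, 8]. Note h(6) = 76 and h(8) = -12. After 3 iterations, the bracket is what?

m = 7, h(m) = 46 (+); new bracket [7, 8]
m = 7.5, h(m) = 20.875 (+); new bracket [7.5, 8]
m = 7.75, h(m) = 5.453125 (+); new bracket [7.75, 8]

[7.75, 8]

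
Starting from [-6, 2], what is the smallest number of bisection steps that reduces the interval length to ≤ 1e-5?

20

Width after n steps is 8/2^n. Need 2^n ≥ 8/1e-5 = 800000.
2^19 = 524288 < 800000 ≤ 2^20 = 1048576, so n = 20.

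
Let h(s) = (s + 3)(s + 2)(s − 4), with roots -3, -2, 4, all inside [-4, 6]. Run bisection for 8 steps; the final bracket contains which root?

midpoint 1: h = -36 < 0 → [1, 6]
midpoint 3.5: h = -17.875 < 0 → [3.5, 6]
midpoint 4.75: h = 39.234375 > 0 → [3.5, 4.75]
midpoint 4.125: h = 5.4551 > 0 → [3.5, 4.125]
midpoint 3.8125: h = -7.4246 < 0 → [3.8125, 4.125]
midpoint 3.96875: h = -1.2998 < 0 → [3.96875, 4.125]
midpoint 4.046875: h = 1.9974 > 0 → [3.96875, 4.046875]
midpoint 4.0078125: h = 0.3289 > 0 → [3.96875, 4.0078125]

4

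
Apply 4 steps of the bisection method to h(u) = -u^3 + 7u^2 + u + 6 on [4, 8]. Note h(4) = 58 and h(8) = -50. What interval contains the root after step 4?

m = 6, h(m) = 48 (+); new bracket [6, 8]
m = 7, h(m) = 13 (+); new bracket [7, 8]
m = 7.5, h(m) = -14.625 (−); new bracket [7, 7.5]
m = 7.25, h(m) = 0.1094 (+); new bracket [7.25, 7.5]

[7.25, 7.5]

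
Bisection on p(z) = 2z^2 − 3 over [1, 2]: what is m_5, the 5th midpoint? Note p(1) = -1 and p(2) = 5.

1.21875

p(1.5) = 1.5 > 0, so the root lies in [1, 1.5]
p(1.25) = 0.125 > 0, so the root lies in [1, 1.25]
p(1.125) = -0.46875 < 0, so the root lies in [1.125, 1.25]
p(1.1875) = -0.1797 < 0, so the root lies in [1.1875, 1.25]
p(1.21875) = -0.0293 < 0, so the root lies in [1.21875, 1.25]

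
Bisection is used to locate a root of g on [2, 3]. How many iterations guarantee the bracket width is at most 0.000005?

18

Width after n steps is 1/2^n. Need 2^n ≥ 1/0.000005 = 200000.
2^17 = 131072 < 200000 ≤ 2^18 = 262144, so n = 18.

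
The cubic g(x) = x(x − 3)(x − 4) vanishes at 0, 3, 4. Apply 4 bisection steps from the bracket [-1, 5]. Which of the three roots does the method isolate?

0

g(2) = 4 > 0, so the root lies in [-1, 2]
g(0.5) = 4.375 > 0, so the root lies in [-1, 0.5]
g(-0.25) = -3.453125 < 0, so the root lies in [-0.25, 0.5]
g(0.125) = 1.3926 > 0, so the root lies in [-0.25, 0.125]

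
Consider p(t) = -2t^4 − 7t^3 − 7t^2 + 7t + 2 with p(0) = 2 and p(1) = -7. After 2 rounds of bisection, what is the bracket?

midpoint 0.5: p = 2.75 > 0 → [0.5, 1]
midpoint 0.75: p = -0.273438 < 0 → [0.5, 0.75]

[0.5, 0.75]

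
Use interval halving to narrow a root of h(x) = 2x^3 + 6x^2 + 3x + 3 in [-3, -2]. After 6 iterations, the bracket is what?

[-2.65625, -2.640625]

midpoint -2.5: h = 1.75 > 0 → [-3, -2.5]
midpoint -2.75: h = -1.46875 < 0 → [-2.75, -2.5]
midpoint -2.625: h = 0.292969 > 0 → [-2.75, -2.625]
midpoint -2.6875: h = -0.5483 < 0 → [-2.6875, -2.625]
midpoint -2.65625: h = -0.118 < 0 → [-2.65625, -2.625]
midpoint -2.640625: h = 0.0899 > 0 → [-2.65625, -2.640625]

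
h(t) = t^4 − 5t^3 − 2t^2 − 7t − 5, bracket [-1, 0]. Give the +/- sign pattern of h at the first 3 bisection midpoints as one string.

-+-

m = -0.5, h(m) = -1.3125 (−); new bracket [-1, -0.5]
m = -0.75, h(m) = 1.550781 (+); new bracket [-0.75, -0.5]
m = -0.625, h(m) = -0.032959 (−); new bracket [-0.75, -0.625]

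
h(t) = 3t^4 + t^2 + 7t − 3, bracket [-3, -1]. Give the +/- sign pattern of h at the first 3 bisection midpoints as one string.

t = -2 gives h = 35, positive; keep [-2, -1]
t = -1.5 gives h = 3.9375, positive; keep [-1.5, -1]
t = -1.25 gives h = -2.863281, negative; keep [-1.5, -1.25]

++-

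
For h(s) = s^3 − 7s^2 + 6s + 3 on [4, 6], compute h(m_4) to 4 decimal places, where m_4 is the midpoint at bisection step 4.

-0.5801

m = 5, h(m) = -17 (−); new bracket [5, 6]
m = 5.5, h(m) = -9.375 (−); new bracket [5.5, 6]
m = 5.75, h(m) = -3.828125 (−); new bracket [5.75, 6]
m = 5.875, h(m) = -0.5801 (−); new bracket [5.875, 6]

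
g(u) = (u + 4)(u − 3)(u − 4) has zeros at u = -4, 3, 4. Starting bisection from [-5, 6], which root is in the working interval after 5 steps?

-4

m = 0.5, g(m) = 39.375 (+); new bracket [-5, 0.5]
m = -2.25, g(m) = 57.421875 (+); new bracket [-5, -2.25]
m = -3.625, g(m) = 18.943359 (+); new bracket [-5, -3.625]
m = -4.3125, g(m) = -18.9954 (−); new bracket [-4.3125, -3.625]
m = -3.96875, g(m) = 1.7354 (+); new bracket [-4.3125, -3.96875]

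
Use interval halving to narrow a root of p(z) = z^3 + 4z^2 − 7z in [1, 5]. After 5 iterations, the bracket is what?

z = 3 gives p = 42, positive; keep [1, 3]
z = 2 gives p = 10, positive; keep [1, 2]
z = 1.5 gives p = 1.875, positive; keep [1, 1.5]
z = 1.25 gives p = -0.5469, negative; keep [1.25, 1.5]
z = 1.375 gives p = 0.5371, positive; keep [1.25, 1.375]

[1.25, 1.375]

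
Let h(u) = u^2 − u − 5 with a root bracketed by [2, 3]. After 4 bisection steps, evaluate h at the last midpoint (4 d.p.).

m = 2.5, h(m) = -1.25 (−); new bracket [2.5, 3]
m = 2.75, h(m) = -0.1875 (−); new bracket [2.75, 3]
m = 2.875, h(m) = 0.390625 (+); new bracket [2.75, 2.875]
m = 2.8125, h(m) = 0.0977 (+); new bracket [2.75, 2.8125]

0.0977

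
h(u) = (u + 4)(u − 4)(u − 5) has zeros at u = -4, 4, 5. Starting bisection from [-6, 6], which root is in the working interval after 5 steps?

-4

h(0) = 80 > 0, so the root lies in [-6, 0]
h(-3) = 56 > 0, so the root lies in [-6, -3]
h(-4.5) = -40.375 < 0, so the root lies in [-4.5, -3]
h(-3.75) = 16.9531 > 0, so the root lies in [-4.5, -3.75]
h(-4.125) = -9.2676 < 0, so the root lies in [-4.125, -3.75]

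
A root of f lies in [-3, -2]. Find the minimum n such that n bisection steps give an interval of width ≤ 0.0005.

11

Width after n steps is 1/2^n. Need 2^n ≥ 1/0.0005 = 2000.
2^10 = 1024 < 2000 ≤ 2^11 = 2048, so n = 11.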